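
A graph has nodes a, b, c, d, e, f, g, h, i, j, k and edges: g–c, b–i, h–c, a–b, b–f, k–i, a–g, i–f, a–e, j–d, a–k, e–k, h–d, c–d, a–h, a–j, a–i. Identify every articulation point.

Removing a increases the component count from 1 to 2, so a is a cut vertex.
By contrast removing d leaves 1 component; it is not a cut vertex. No other vertex is a cut vertex either.

a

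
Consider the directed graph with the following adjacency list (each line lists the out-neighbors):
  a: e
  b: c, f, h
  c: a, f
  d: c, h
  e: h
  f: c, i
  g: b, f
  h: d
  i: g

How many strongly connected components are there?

1

{a, b, c, d, e, f, g, h, i} are all mutually reachable — one SCC of size 9.
That gives 1 strongly connected component.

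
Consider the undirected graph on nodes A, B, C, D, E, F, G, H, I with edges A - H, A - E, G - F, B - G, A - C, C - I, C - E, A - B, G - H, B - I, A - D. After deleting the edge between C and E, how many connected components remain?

1

C and E are still connected via C-A-E, so the component count stays at 1.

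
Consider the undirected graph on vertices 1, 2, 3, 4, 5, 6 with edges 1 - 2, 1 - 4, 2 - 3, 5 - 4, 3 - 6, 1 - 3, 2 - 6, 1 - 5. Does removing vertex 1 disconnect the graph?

Yes

Deleting 1 raises the number of components from 1 to 2, so 1 is a cut vertex.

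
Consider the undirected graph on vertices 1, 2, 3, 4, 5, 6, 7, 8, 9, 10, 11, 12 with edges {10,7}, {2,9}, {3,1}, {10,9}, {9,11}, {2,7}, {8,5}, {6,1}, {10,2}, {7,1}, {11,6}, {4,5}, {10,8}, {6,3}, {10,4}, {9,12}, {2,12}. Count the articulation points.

1

Removing 10 increases the component count from 1 to 2, so 10 is a cut vertex.
By contrast removing 8 leaves 1 component; it is not a cut vertex. No other vertex is a cut vertex either.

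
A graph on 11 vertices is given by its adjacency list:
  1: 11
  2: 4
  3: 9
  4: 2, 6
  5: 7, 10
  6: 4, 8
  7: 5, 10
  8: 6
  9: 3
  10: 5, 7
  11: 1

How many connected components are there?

4

Starting from 1 we can reach 1, 11. That is one component of size 2.
Starting from 3 we can reach 3, 9. That is one component of size 2.
Starting from 5 we can reach 5, 7, 10. That is one component of size 3.
Starting from 2 we can reach 2, 4, 6, 8. That is one component of size 4.
Total: 4 components.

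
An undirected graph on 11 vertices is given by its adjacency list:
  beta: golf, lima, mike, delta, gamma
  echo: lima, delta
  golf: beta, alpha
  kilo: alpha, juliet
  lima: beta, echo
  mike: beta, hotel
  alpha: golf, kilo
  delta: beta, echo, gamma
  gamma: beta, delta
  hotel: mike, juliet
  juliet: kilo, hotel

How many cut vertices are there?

1

Removing beta increases the component count from 1 to 2, so beta is a cut vertex.
By contrast removing golf leaves 1 component; it is not a cut vertex. No other vertex is a cut vertex either.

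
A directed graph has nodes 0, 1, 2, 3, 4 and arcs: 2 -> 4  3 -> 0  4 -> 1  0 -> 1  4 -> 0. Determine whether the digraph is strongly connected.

There is no directed path from 4 to 2, so the graph is not strongly connected.

No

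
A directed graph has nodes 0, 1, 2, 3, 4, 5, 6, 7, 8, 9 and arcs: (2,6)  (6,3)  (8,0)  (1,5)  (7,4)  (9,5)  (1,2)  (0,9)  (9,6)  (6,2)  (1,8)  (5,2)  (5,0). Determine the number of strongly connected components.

{0, 5, 9} are all mutually reachable — one SCC of size 3.
{2, 6} are all mutually reachable — one SCC of size 2.
{7} is an SCC by itself.
{4} is an SCC by itself.
{3} is an SCC by itself.
(and 2 more singleton SCCs)
That gives 7 strongly connected components.

7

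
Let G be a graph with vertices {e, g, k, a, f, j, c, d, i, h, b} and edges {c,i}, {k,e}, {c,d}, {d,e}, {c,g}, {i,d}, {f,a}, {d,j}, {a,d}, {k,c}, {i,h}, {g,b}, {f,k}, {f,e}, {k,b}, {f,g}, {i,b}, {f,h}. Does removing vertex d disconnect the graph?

Yes

Deleting d raises the number of components from 1 to 2, so d is a cut vertex.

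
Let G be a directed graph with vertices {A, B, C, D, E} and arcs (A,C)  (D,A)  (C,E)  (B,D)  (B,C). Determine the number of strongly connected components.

{C} is an SCC by itself.
{A} is an SCC by itself.
{D} is an SCC by itself.
{E} is an SCC by itself.
{B} is an SCC by itself.
That gives 5 strongly connected components.

5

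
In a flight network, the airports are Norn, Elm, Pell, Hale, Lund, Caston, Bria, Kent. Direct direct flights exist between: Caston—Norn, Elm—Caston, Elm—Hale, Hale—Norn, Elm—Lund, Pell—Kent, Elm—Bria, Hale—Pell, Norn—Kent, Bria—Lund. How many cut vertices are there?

1

Removing Elm increases the component count from 1 to 2, so Elm is a cut vertex.
By contrast removing Hale leaves 1 component; it is not a cut vertex. No other vertex is a cut vertex either.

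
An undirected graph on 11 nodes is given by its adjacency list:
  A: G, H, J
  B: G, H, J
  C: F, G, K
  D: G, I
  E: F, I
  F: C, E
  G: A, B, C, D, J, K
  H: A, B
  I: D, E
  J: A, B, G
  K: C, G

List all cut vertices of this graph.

G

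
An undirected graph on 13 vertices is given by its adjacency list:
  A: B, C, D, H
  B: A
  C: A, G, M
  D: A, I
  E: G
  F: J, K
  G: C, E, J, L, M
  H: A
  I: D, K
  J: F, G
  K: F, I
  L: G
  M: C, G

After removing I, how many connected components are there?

1

With I gone, the remaining components are: {A, B, C, D, E, F, G, H, J, K, L, M}.
That is 1 component.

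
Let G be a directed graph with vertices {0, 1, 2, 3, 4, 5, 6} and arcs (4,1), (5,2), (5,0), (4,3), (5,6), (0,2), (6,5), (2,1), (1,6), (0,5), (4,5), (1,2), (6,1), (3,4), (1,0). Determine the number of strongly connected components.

2

{0, 1, 2, 5, 6} are all mutually reachable — one SCC of size 5.
{3, 4} are all mutually reachable — one SCC of size 2.
That gives 2 strongly connected components.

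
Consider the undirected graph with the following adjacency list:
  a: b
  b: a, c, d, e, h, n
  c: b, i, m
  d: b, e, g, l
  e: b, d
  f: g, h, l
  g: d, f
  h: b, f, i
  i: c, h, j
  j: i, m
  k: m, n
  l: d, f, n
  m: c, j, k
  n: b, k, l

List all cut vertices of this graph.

Removing b increases the component count from 1 to 2, so b is a cut vertex.
By contrast removing l leaves 1 component; it is not a cut vertex. No other vertex is a cut vertex either.

b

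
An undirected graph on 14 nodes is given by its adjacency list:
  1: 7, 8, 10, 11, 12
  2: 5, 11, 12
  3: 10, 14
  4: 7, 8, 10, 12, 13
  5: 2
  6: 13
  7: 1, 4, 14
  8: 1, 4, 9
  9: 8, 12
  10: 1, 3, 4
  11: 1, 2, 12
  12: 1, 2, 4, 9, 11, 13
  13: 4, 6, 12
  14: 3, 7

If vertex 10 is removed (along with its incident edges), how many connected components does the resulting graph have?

With 10 gone, the remaining components are: {1, 2, 3, 4, 5, 6, 7, 8, 9, 11, 12, 13, 14}.
That is 1 component.

1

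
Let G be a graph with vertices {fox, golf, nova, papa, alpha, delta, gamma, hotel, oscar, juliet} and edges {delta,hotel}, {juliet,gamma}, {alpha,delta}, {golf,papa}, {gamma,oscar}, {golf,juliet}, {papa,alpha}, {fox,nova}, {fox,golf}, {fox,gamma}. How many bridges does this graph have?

The edges on the cycle fox-golf-juliet-gamma-fox are not bridges since each lies on that cycle.
But removing gamma - oscar disconnects gamma from oscar; removing fox - nova disconnects fox from nova; removing delta - hotel disconnects delta from hotel; removing delta - alpha disconnects delta from alpha — these are bridges.
In total 6 edges are bridges.

6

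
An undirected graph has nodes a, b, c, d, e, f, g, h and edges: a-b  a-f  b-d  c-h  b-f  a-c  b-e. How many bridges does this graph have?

4

The edges on the cycle a-b-f-a are not bridges since each lies on that cycle.
But removing b-e disconnects b from e; removing c-h disconnects c from h; removing b-d disconnects b from d; removing a-c disconnects a from c — these are bridges.
That makes 4 bridges.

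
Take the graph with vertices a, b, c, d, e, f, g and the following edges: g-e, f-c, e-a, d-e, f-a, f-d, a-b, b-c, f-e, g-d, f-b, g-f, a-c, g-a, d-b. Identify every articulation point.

none

Removing d, for instance, still leaves 1 component. No single vertex removal increases the component count — the graph has no articulation points.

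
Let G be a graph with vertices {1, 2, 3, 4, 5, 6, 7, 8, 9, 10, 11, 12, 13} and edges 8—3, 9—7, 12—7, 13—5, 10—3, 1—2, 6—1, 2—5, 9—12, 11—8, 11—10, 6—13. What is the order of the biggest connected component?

5

4 is isolated — a component by itself.
Starting from 7 we can reach 7, 9, 12. That is one component of size 3.
Starting from 3 we can reach 3, 8, 10, 11. That is one component of size 4.
Starting from 1 we can reach 1, 2, 5, 6, 13. That is one component of size 5.
The largest has 5 vertices.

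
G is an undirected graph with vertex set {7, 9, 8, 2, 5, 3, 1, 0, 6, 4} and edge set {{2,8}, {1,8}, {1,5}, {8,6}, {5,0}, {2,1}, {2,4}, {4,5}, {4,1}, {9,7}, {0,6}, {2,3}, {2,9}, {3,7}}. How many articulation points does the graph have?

Removing 2 increases the component count from 1 to 2, so 2 is a cut vertex.
By contrast removing 1 leaves 1 component; it is not a cut vertex. No other vertex is a cut vertex either.

1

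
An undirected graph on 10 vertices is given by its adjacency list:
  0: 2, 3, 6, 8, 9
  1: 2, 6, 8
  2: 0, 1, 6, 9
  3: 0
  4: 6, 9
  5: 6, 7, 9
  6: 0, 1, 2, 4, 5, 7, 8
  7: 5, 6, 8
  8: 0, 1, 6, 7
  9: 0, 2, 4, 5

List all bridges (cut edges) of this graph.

The edges on the cycle 6-4-9-2-1-6 are not bridges since each lies on that cycle.
But removing 3-0 disconnects 3 from 0 — this is a bridge.

0-3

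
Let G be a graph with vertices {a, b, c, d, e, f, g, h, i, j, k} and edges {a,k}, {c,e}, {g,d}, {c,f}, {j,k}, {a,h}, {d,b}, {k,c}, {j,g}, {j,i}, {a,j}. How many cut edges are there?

8

The edges on the cycle a-j-k-a are not bridges since each lies on that cycle.
But removing c-e disconnects c from e; removing d-b disconnects d from b; removing a-h disconnects a from h; removing g-d disconnects g from d — these are bridges.
In total 8 edges are bridges.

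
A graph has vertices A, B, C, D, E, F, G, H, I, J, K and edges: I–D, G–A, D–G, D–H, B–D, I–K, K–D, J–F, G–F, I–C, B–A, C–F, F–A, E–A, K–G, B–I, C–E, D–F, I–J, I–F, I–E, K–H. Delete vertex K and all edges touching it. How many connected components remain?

1

With K gone, the remaining components are: {A, B, C, D, E, F, G, H, I, J}.
That is 1 component.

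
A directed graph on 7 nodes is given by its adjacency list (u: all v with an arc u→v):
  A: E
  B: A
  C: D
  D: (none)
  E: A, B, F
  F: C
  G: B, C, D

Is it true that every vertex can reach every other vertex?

There is no directed path from D to G, so the graph is not strongly connected.

No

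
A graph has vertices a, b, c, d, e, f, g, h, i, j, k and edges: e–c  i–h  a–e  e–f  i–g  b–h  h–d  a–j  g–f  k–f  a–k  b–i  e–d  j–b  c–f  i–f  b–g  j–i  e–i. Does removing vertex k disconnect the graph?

Deleting k leaves 1 component (was 1) (its neighbors a, f remain connected to each other), so k is not a cut vertex.

No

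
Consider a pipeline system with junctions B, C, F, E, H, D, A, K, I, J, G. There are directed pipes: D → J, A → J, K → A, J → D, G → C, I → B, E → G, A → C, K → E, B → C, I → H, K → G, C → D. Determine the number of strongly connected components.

10

{D, J} are all mutually reachable — one SCC of size 2.
{G} is an SCC by itself.
{K} is an SCC by itself.
{B} is an SCC by itself.
{A} is an SCC by itself.
(and 5 more singleton SCCs)
That gives 10 strongly connected components.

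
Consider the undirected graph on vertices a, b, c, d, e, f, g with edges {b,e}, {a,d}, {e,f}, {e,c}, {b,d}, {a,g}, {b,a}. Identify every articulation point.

Removing a increases the component count from 1 to 2, so a is a cut vertex.
Removing b increases the component count from 1 to 2, so b is a cut vertex.
Removing e increases the component count from 1 to 3, so e is a cut vertex.
By contrast removing f leaves 1 component; it is not a cut vertex. No other vertex is a cut vertex either.

a, b, e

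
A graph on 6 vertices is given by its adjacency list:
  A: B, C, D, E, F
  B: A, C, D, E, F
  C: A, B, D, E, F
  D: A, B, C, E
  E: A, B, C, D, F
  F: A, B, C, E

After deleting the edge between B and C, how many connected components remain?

B and C are still connected via B-A-C, so the component count stays at 1.

1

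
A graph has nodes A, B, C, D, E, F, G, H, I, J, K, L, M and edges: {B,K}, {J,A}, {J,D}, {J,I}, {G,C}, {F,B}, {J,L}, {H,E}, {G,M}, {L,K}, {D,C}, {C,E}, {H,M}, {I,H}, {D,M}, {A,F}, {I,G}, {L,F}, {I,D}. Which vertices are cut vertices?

Removing J increases the component count from 1 to 2, so J is a cut vertex.
By contrast removing K leaves 1 component; it is not a cut vertex. No other vertex is a cut vertex either.

J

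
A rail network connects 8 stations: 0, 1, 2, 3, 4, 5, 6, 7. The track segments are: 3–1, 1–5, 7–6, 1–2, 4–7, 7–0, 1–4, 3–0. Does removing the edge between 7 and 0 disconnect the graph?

No

After removing 7–0, the path 7-4-1-3-0 still connects them, so the edge is not a bridge.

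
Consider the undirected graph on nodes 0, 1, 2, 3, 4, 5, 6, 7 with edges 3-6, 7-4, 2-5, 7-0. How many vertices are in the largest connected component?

1 is isolated — a component by itself.
Starting from 3 we can reach 3, 6. That is one component of size 2.
Starting from 2 we can reach 2, 5. That is one component of size 2.
Starting from 0 we can reach 0, 4, 7. That is one component of size 3.
The largest has 3 vertices.

3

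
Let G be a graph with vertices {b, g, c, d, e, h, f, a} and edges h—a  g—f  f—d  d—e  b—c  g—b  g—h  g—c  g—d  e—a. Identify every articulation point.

g

Removing g increases the component count from 1 to 2, so g is a cut vertex.
By contrast removing c leaves 1 component; it is not a cut vertex. No other vertex is a cut vertex either.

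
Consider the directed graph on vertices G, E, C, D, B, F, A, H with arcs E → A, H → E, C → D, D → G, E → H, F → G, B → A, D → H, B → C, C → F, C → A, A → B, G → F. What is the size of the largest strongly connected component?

6

{A, B, C, D, E, H} are all mutually reachable — one SCC of size 6.
{F, G} are all mutually reachable — one SCC of size 2.
The largest has 6 vertices.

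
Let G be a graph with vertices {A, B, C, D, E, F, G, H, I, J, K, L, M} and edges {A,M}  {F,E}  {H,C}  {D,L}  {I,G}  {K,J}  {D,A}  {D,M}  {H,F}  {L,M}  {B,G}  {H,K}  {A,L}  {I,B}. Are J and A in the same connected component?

The component containing J is {C, E, F, H, J, K}, and A is not in it.

No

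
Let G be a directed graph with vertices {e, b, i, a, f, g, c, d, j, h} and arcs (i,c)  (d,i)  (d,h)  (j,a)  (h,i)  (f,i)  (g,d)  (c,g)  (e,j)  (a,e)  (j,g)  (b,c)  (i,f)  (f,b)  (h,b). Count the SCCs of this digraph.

{b, c, d, f, g, h, i} are all mutually reachable — one SCC of size 7.
{a, e, j} are all mutually reachable — one SCC of size 3.
That gives 2 strongly connected components.

2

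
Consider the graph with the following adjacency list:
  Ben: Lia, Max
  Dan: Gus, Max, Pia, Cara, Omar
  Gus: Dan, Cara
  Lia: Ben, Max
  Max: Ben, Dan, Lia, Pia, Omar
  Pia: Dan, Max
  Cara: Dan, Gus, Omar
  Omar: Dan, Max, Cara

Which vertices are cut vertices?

Max

Removing Max increases the component count from 1 to 2, so Max is a cut vertex.
By contrast removing Ben leaves 1 component; it is not a cut vertex. No other vertex is a cut vertex either.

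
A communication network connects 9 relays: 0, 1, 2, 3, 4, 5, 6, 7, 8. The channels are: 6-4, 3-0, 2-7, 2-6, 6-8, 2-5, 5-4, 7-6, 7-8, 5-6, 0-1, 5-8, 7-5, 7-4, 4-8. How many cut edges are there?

The edges on the cycle 2-7-8-6-5-2 are not bridges since each lies on that cycle.
But removing 3-0 disconnects 3 from 0; removing 1-0 disconnects 1 from 0 — these are bridges.
That makes 2 bridges.

2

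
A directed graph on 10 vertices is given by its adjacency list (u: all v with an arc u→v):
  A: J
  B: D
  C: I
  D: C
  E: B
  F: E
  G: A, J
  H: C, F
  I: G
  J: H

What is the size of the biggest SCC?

{A, B, C, D, E, F, G, H, I, J} are all mutually reachable — one SCC of size 10.
The largest has 10 vertices.

10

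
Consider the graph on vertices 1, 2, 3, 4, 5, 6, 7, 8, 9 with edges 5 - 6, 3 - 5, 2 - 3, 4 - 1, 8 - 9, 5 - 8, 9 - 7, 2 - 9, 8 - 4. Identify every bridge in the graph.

1-4, 4-8, 5-6, 7-9

The edges on the cycle 2-3-5-8-9-2 are not bridges since each lies on that cycle.
But removing 7 - 9 disconnects 7 from 9; removing 8 - 4 disconnects 8 from 4; removing 4 - 1 disconnects 4 from 1; removing 5 - 6 disconnects 5 from 6 — these are bridges.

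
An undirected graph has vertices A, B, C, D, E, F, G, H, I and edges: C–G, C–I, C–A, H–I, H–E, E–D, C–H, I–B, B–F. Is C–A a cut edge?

Removing C–A leaves no path between C and A: the component count goes from 1 to 2. So it is a bridge.

Yes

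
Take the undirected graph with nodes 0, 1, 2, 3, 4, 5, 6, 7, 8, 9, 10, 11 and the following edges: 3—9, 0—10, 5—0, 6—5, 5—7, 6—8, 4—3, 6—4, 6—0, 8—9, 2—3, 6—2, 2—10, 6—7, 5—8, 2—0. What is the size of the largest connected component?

1 is isolated — a component by itself.
11 is isolated — a component by itself.
Starting from 0 we can reach 0, 2, 3, 4, 5, 6, 7, 8, 9, 10. That is one component of size 10.
The largest has 10 vertices.

10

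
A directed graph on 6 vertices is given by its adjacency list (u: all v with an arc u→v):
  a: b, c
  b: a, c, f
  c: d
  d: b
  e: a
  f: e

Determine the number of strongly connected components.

1

{a, b, c, d, e, f} are all mutually reachable — one SCC of size 6.
That gives 1 strongly connected component.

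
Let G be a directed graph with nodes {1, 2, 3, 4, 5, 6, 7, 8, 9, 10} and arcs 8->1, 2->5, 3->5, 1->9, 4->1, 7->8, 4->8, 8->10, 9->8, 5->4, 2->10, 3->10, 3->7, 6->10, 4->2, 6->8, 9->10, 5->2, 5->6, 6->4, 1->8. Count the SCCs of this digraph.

{2, 4, 5, 6} are all mutually reachable — one SCC of size 4.
{1, 8, 9} are all mutually reachable — one SCC of size 3.
{10} is an SCC by itself.
{7} is an SCC by itself.
{3} is an SCC by itself.
That gives 5 strongly connected components.

5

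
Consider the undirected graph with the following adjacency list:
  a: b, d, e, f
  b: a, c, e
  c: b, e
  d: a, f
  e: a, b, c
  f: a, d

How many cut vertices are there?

Removing a increases the component count from 1 to 2, so a is a cut vertex.
By contrast removing c leaves 1 component; it is not a cut vertex. No other vertex is a cut vertex either.

1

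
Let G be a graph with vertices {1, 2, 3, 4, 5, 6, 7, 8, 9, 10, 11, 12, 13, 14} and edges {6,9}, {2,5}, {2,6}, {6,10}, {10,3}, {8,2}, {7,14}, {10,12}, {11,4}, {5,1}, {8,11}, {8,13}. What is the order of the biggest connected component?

12

Starting from 7 we can reach 7, 14. That is one component of size 2.
Starting from 1 we can reach 1, 2, 3, 4, 5, 6, 8, 9, 10, 11, 12, 13. That is one component of size 12.
The largest has 12 vertices.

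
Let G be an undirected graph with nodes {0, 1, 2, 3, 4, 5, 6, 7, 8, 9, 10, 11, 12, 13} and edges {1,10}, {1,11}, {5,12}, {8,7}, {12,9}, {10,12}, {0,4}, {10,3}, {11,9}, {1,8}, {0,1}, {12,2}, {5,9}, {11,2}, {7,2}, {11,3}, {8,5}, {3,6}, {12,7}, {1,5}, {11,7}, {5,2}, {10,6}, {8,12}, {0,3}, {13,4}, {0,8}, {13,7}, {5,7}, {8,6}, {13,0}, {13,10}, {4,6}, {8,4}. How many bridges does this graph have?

The edges on the cycle 1-8-5-7-2-12-10-1 are not bridges since each lies on that cycle.
Every edge lies on some cycle, so there are no bridges.

0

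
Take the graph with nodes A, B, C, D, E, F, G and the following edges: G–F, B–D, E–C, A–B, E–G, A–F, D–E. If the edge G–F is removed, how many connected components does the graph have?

1

G and F are still connected via G-E-D-B-A-F, so the component count stays at 1.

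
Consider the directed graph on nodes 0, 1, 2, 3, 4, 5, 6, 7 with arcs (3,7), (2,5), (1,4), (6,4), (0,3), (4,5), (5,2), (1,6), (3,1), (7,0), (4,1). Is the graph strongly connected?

No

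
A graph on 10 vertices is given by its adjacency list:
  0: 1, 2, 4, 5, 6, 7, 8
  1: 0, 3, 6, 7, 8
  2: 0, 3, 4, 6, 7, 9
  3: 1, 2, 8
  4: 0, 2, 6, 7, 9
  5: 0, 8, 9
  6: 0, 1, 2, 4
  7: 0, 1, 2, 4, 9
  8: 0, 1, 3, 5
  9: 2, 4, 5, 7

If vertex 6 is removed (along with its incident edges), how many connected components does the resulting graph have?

With 6 gone, the remaining components are: {0, 1, 2, 3, 4, 5, 7, 8, 9}.
That is 1 component.

1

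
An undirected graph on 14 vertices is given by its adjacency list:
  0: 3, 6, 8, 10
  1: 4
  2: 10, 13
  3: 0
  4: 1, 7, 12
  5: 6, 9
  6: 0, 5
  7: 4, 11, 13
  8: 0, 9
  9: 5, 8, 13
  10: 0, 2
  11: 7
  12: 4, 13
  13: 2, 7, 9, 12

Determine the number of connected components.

1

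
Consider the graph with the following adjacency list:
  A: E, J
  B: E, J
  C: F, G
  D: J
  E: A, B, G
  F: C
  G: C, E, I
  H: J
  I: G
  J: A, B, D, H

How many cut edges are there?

The edges on the cycle B-J-A-E-B are not bridges since each lies on that cycle.
But removing E-G disconnects E from G; removing C-F disconnects C from F; removing J-D disconnects J from D; removing J-H disconnects J from H — these are bridges.
In total 6 edges are bridges.

6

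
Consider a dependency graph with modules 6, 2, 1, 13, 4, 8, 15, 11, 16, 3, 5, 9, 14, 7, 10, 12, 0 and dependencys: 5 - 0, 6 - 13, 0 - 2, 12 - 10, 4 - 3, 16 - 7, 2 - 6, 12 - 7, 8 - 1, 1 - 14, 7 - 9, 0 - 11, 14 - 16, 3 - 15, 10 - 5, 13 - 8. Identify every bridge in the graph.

The edges on the cycle 12-10-5-0-2-6-13-8-1-14-16-7-12 are not bridges since each lies on that cycle.
But removing 4 - 3 disconnects 4 from 3; removing 7 - 9 disconnects 7 from 9; removing 0 - 11 disconnects 0 from 11; removing 15 - 3 disconnects 15 from 3 — these are bridges.

0-11, 15-3, 3-4, 7-9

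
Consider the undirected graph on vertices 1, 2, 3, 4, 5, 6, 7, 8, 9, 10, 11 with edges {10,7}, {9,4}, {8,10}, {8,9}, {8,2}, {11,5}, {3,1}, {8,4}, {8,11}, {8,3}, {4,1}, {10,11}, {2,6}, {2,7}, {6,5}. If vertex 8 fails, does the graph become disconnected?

Yes

Deleting 8 raises the number of components from 1 to 2, so 8 is a cut vertex.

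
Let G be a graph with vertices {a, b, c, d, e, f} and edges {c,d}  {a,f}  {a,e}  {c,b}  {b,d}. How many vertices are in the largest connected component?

3

Starting from b we can reach b, c, d. That is one component of size 3.
Starting from a we can reach a, e, f. That is one component of size 3.
The largest has 3 vertices.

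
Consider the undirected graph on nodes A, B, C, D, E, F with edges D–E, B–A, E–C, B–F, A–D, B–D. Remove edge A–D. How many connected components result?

1

A and D are still connected via A-B-D, so the component count stays at 1.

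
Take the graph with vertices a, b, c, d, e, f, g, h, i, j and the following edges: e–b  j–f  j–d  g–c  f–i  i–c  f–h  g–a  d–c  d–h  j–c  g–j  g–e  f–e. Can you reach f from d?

Yes

From d we can reach a, b, c, d, e, f, g, h, i, j, which includes f.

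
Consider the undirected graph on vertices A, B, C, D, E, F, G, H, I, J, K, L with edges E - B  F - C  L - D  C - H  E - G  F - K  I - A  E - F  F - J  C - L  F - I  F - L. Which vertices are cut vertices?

C, E, F, I, L

Removing C increases the component count from 1 to 2, so C is a cut vertex.
Removing E increases the component count from 1 to 3, so E is a cut vertex.
Removing F increases the component count from 1 to 5, so F is a cut vertex.
Likewise I, L are cut vertices.
By contrast removing D leaves 1 component; it is not a cut vertex. No other vertex is a cut vertex either.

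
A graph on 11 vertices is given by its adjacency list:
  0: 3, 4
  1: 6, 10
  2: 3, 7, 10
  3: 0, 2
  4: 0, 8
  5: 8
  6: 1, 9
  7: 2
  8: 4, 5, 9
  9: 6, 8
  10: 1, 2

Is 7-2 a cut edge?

Removing 7-2 leaves no path between 7 and 2: the component count goes from 1 to 2. So it is a bridge.

Yes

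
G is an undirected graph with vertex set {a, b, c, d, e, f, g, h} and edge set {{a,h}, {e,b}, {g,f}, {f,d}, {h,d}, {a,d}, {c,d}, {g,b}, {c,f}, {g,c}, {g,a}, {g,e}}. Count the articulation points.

1

Removing g increases the component count from 1 to 2, so g is a cut vertex.
By contrast removing h leaves 1 component; it is not a cut vertex. No other vertex is a cut vertex either.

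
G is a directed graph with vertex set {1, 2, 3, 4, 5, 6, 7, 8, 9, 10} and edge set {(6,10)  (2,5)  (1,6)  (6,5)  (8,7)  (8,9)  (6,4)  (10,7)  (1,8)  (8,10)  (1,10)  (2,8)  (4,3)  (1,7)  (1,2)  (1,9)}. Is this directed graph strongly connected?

There is no directed path from 4 to 1, so the graph is not strongly connected.

No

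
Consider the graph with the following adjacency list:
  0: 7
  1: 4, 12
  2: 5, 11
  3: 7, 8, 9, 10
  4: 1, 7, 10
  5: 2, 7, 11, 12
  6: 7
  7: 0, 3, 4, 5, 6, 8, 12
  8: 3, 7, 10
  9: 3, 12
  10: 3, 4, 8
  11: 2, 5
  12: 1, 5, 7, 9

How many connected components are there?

Starting from 0 we can reach 0, 1, 2, 3, 4, 5, 6, 7, 8, 9, 10, 11, 12. That is one component of size 13.
Total: 1 component.

1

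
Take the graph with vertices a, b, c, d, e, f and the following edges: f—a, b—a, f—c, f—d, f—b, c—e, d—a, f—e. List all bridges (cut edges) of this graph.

none

The edges on the cycle f-c-e-f are not bridges since each lies on that cycle.
Every edge lies on some cycle, so there are no bridges.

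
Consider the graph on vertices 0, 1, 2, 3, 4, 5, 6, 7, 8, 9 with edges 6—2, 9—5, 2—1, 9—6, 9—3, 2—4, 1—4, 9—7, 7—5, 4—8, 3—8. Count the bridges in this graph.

The edges on the cycle 9-7-5-9 are not bridges since each lies on that cycle.
Every edge lies on some cycle, so there are no bridges.

0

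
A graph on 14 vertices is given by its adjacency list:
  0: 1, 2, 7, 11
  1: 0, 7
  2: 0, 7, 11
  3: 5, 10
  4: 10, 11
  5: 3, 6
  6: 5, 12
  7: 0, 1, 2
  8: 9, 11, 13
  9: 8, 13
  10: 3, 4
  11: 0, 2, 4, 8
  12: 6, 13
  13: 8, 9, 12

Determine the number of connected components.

1

Starting from 0 we can reach 0, 1, 2, 3, 4, 5, 6, 7, 8, 9, 10, 11, 12, 13. That is one component of size 14.
Total: 1 component.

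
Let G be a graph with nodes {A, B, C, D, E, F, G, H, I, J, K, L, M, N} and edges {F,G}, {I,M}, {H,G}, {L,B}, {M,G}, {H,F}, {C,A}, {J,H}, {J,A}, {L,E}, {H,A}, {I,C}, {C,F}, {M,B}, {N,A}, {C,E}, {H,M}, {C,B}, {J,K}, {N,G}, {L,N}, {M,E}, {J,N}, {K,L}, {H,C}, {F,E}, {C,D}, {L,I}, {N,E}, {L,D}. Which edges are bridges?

none

The edges on the cycle L-I-C-B-L are not bridges since each lies on that cycle.
Every edge lies on some cycle, so there are no bridges.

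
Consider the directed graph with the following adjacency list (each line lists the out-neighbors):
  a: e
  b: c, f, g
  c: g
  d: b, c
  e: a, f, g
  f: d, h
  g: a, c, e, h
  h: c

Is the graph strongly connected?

Yes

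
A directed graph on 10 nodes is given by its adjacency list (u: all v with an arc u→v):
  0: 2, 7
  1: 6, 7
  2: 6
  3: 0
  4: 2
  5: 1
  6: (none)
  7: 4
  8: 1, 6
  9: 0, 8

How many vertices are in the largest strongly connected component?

1

{5} is an SCC by itself.
{8} is an SCC by itself.
{1} is an SCC by itself.
{4} is an SCC by itself.
{2} is an SCC by itself.
(and 5 more singleton SCCs)
The largest has 1 vertex.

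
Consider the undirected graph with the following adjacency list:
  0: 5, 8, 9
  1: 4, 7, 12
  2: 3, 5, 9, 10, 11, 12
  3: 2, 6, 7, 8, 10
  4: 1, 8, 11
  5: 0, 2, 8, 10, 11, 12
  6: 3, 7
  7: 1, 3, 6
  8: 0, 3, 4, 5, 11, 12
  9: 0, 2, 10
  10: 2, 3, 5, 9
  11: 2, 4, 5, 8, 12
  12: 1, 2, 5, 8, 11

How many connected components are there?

Starting from 0 we can reach 0, 1, 2, 3, 4, 5, 6, 7, 8, 9, 10, 11, 12. That is one component of size 13.
Total: 1 component.

1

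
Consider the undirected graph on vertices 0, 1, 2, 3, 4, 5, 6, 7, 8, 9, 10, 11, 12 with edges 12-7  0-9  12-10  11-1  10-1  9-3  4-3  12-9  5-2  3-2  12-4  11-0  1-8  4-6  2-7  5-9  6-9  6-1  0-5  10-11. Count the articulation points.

1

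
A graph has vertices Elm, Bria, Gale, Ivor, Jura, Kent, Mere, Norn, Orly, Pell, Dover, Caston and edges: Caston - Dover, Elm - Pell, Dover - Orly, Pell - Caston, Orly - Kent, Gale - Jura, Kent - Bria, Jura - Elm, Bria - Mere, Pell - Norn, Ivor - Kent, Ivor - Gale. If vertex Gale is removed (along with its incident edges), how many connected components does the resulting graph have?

1

With Gale gone, the remaining components are: {Elm, Bria, Ivor, Jura, Kent, Mere, Norn, Orly, Pell, Dover, Caston}.
That is 1 component.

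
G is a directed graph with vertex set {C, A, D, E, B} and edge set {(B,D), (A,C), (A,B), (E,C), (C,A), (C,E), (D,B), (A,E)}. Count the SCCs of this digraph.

{A, C, E} are all mutually reachable — one SCC of size 3.
{B, D} are all mutually reachable — one SCC of size 2.
That gives 2 strongly connected components.

2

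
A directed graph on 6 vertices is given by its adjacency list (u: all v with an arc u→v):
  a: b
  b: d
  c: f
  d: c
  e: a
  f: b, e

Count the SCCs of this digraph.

1

{a, b, c, d, e, f} are all mutually reachable — one SCC of size 6.
That gives 1 strongly connected component.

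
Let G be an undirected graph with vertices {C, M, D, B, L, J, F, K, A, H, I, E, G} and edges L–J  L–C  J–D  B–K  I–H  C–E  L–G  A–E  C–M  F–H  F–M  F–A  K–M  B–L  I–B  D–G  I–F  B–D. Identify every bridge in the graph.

none

The edges on the cycle B-L-J-D-B are not bridges since each lies on that cycle.
Every edge lies on some cycle, so there are no bridges.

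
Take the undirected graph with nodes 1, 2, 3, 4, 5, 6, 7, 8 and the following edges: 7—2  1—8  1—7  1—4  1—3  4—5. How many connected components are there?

2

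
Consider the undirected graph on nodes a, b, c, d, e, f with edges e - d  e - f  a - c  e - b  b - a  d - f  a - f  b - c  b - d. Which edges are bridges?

none

The edges on the cycle e-b-a-f-e are not bridges since each lies on that cycle.
Every edge lies on some cycle, so there are no bridges.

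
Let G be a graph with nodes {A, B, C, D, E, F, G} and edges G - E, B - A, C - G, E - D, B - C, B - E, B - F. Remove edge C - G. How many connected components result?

C and G are still connected via C-B-E-G, so the component count stays at 1.

1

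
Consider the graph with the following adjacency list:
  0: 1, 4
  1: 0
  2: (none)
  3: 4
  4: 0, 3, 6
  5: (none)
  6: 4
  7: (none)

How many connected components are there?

7 is isolated — a component by itself.
2 is isolated — a component by itself.
5 is isolated — a component by itself.
Starting from 0 we can reach 0, 1, 3, 4, 6. That is one component of size 5.
Total: 4 components.

4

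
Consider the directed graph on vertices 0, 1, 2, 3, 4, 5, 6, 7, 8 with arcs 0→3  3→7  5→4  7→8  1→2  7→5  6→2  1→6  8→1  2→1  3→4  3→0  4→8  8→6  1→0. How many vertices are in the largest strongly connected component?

{0, 1, 2, 3, 4, 5, 6, 7, 8} are all mutually reachable — one SCC of size 9.
The largest has 9 vertices.

9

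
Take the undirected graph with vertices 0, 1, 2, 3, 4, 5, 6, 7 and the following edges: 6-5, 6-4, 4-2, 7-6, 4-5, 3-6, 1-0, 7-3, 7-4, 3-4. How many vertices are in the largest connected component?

Starting from 0 we can reach 0, 1. That is one component of size 2.
Starting from 2 we can reach 2, 3, 4, 5, 6, 7. That is one component of size 6.
The largest has 6 vertices.

6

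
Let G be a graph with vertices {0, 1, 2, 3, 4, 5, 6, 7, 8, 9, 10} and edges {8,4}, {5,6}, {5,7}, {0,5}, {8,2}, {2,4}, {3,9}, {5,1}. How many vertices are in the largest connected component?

10 is isolated — a component by itself.
Starting from 3 we can reach 3, 9. That is one component of size 2.
Starting from 2 we can reach 2, 4, 8. That is one component of size 3.
Starting from 0 we can reach 0, 1, 5, 6, 7. That is one component of size 5.
The largest has 5 vertices.

5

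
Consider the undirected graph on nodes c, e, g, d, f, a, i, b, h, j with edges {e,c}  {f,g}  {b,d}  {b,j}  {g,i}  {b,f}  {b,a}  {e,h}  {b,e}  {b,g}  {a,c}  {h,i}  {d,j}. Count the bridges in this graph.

The edges on the cycle b-d-j-b are not bridges since each lies on that cycle.
Every edge lies on some cycle, so there are no bridges.

0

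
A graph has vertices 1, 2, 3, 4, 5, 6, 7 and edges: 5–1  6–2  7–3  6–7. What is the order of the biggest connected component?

4 is isolated — a component by itself.
Starting from 1 we can reach 1, 5. That is one component of size 2.
Starting from 2 we can reach 2, 3, 6, 7. That is one component of size 4.
The largest has 4 vertices.

4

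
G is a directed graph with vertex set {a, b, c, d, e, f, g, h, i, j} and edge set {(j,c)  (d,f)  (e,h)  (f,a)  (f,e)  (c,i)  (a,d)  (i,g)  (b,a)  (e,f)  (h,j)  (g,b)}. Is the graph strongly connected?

Yes

From g we can reach every vertex (a, b, c, d, e, f, g, h, i, j), and every vertex can reach g (a, b, c, d, e, f, g, h, i, j). So the whole graph is one strongly connected component.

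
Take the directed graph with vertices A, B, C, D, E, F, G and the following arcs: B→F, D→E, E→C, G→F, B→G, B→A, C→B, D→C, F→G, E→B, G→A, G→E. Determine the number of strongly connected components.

3

{B, C, E, F, G} are all mutually reachable — one SCC of size 5.
{D} is an SCC by itself.
{A} is an SCC by itself.
That gives 3 strongly connected components.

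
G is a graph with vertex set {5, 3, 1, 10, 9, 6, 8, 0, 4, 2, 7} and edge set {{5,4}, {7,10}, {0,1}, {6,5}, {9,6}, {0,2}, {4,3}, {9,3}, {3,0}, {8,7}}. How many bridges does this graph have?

5

The edges on the cycle 9-6-5-4-3-9 are not bridges since each lies on that cycle.
But removing 7—10 disconnects 7 from 10; removing 3—0 disconnects 3 from 0; removing 8—7 disconnects 8 from 7; removing 0—2 disconnects 0 from 2 — these are bridges.
In total 5 edges are bridges.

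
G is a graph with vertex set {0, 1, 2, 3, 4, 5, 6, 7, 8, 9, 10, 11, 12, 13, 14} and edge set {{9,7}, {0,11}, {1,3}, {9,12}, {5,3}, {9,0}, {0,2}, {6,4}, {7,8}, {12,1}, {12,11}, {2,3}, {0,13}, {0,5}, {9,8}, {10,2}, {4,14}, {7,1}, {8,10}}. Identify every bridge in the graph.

The edges on the cycle 9-7-8-10-2-3-1-12-9 are not bridges since each lies on that cycle.
But removing 4—14 disconnects 4 from 14; removing 6—4 disconnects 6 from 4; removing 0—13 disconnects 0 from 13 — these are bridges.

0-13, 14-4, 4-6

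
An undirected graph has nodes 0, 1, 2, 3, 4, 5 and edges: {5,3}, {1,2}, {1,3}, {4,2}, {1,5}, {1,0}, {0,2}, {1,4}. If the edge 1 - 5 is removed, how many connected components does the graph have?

1 and 5 are still connected via 1-3-5, so the component count stays at 1.

1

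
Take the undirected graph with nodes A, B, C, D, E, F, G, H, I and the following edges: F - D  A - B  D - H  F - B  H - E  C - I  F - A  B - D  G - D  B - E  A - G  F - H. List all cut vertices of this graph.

none

Removing E, for instance, still leaves 2 components. No single vertex removal increases the component count — the graph has no articulation points.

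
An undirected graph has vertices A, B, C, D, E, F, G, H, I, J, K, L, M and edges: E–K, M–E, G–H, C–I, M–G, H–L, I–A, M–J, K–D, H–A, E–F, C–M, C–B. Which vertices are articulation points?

C, E, H, K, M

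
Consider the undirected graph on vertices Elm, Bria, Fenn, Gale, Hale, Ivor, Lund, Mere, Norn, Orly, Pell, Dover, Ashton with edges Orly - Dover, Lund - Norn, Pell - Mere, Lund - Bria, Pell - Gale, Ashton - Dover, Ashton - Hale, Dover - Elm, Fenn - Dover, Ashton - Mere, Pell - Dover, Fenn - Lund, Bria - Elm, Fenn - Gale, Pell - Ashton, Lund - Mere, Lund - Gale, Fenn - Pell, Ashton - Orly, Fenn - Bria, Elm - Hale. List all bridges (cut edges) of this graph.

The edges on the cycle Fenn-Lund-Gale-Pell-Fenn are not bridges since each lies on that cycle.
But removing Norn - Lund disconnects Norn from Lund — this is a bridge.

Lund-Norn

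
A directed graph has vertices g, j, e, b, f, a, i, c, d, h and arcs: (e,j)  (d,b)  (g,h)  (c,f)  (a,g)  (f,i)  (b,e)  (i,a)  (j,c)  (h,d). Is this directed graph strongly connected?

From g we can reach every vertex (a, b, c, d, e, f, g, h, i, j), and every vertex can reach g (a, b, c, d, e, f, g, h, i, j). So the whole graph is one strongly connected component.

Yes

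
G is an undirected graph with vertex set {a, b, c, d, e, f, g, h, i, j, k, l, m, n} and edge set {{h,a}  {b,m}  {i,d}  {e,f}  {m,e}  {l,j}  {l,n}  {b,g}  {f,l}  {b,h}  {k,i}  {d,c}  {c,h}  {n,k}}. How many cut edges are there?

3

The edges on the cycle b-m-e-f-l-n-k-i-d-c-h-b are not bridges since each lies on that cycle.
But removing h–a disconnects h from a; removing b–g disconnects b from g; removing l–j disconnects l from j — these are bridges.
That makes 3 bridges.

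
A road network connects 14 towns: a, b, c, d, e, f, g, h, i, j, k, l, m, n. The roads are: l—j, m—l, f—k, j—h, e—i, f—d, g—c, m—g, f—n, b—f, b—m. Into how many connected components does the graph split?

a is isolated — a component by itself.
Starting from e we can reach e, i. That is one component of size 2.
Starting from b we can reach b, c, d, f, g, h, j, k, l, m, n. That is one component of size 11.
Total: 3 components.

3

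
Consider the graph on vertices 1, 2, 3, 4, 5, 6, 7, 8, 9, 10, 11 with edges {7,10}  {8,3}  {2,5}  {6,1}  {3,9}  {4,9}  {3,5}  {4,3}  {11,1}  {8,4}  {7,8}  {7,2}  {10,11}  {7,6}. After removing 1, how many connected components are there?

1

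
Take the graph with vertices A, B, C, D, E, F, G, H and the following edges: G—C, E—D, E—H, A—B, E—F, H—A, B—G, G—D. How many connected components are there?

1

Starting from A we can reach A, B, C, D, E, F, G, H. That is one component of size 8.
Total: 1 component.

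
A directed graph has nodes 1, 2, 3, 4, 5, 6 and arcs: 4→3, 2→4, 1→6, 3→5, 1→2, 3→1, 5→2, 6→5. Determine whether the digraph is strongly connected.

Yes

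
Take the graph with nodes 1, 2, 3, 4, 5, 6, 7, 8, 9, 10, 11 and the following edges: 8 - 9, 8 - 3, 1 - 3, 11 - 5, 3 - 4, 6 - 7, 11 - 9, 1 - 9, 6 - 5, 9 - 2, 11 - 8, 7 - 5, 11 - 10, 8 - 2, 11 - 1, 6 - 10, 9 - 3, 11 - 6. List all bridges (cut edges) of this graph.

The edges on the cycle 11-1-3-8-11 are not bridges since each lies on that cycle.
But removing 4 - 3 disconnects 4 from 3 — this is a bridge.

3-4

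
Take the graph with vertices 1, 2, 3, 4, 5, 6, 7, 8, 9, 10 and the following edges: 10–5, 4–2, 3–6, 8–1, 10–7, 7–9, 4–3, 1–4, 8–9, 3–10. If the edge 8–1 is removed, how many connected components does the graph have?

1

8 and 1 are still connected via 8-9-7-10-3-4-1, so the component count stays at 1.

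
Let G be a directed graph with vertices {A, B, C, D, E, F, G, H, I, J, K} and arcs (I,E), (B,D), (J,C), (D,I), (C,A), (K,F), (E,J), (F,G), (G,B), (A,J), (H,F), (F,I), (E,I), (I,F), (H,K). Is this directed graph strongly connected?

No

There is no directed path from C to G, so the graph is not strongly connected.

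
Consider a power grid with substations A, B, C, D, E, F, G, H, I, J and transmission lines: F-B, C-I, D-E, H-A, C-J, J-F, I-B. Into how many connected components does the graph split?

G is isolated — a component by itself.
Starting from A we can reach A, H. That is one component of size 2.
Starting from D we can reach D, E. That is one component of size 2.
Starting from B we can reach B, C, F, I, J. That is one component of size 5.
Total: 4 components.

4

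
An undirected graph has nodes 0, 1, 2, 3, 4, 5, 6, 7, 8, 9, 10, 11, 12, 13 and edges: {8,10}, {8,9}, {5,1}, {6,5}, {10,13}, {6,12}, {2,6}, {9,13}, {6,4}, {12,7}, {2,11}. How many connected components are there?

4

0 is isolated — a component by itself.
3 is isolated — a component by itself.
Starting from 8 we can reach 8, 9, 10, 13. That is one component of size 4.
Starting from 1 we can reach 1, 2, 4, 5, 6, 7, 11, 12. That is one component of size 8.
Total: 4 components.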